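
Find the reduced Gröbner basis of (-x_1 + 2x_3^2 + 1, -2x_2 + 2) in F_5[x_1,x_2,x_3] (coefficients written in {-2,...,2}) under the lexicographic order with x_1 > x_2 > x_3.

f_1 = -x_1 + 2x_3^2 + 1, LT = x_1.
f_2 = -2x_2 + 2, LT = x_2.

The S-polynomials (S(f_1,f_2)) all reduce to 0 modulo the current basis, so we have a Gröbner basis.

G = {x_1 - 2x_3^2 - 1, x_2 - 1}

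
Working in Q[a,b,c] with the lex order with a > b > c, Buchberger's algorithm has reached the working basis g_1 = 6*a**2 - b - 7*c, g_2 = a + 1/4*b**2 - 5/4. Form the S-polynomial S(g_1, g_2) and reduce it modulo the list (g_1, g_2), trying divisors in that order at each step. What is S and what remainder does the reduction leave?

lcm(LM(g_1), LM(g_2)) = a**2.
S = (lcm/LT(g_1))·g_1 − (lcm/LT(g_2))·g_2 = -1/4*a*b**2 + 5/4*a - 1/6*b - 7/6*c.
Reduce S modulo (g_1, g_2) in that order:
  leading term a*b**2: subtract (-1/4*b**2)·g_2 from -1/4*a*b**2 + 5/4*a - 1/6*b - 7/6*c → 5/4*a + 1/16*b**4 - 5/16*b**2 - 1/6*b - 7/6*c
  leading term a: subtract (5/4)·g_2 from 5/4*a + 1/16*b**4 - 5/16*b**2 - 1/6*b - 7/6*c → 1/16*b**4 - 5/8*b**2 - 1/6*b - 7/6*c + 25/16
  leading term b**4: no divisor's leading term divides it; move 1/16*b**4 to the remainder.
  leading term b**2: no divisor's leading term divides it; move -5/8*b**2 to the remainder.
  leading term b: no divisor's leading term divides it; move -1/6*b to the remainder.
  leading term c: no divisor's leading term divides it; move -7/6*c to the remainder.
  leading term 1: no divisor's leading term divides it; move 25/16 to the remainder.
The remainder 1/16*b**4 - 5/8*b**2 - 1/6*b - 7/6*c + 25/16 is nonzero, so it would be added as the next basis element.

S(g_1, g_2) = -1/4*a*b**2 + 5/4*a - 1/6*b - 7/6*c; remainder on division = 1/16*b**4 - 5/8*b**2 - 1/6*b - 7/6*c + 25/16.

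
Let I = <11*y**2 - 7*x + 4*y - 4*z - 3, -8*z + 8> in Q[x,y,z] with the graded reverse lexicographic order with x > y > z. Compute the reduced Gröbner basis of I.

G = {y**2 - 7/11*x + 4/11*y - 7/11, z - 1}

f_1 = 11*y**2 - 7*x + 4*y - 4*z - 3, LT = y**2.
f_2 = -8*z + 8, LT = z.

The S-polynomials (S(f_1,f_2)) all reduce to 0 modulo the current basis, so we have a Gröbner basis.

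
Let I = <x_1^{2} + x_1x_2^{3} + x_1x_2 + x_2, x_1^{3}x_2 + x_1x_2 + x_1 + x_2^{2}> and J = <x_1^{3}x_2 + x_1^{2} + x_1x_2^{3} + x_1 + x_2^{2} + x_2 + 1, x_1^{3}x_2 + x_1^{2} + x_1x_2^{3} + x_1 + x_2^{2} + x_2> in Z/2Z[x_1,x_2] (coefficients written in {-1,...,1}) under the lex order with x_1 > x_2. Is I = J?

Two ideals are equal iff their reduced Gröbner bases coincide (the reduced basis is unique for a fixed ordering).
Buchberger on the first generating set:
f_1 = x_1^{2} + x_1x_2^{3} + x_1x_2 + x_2, LT = x_1^{2}.
f_2 = x_1^{3}x_2 + x_1x_2 + x_1 + x_2^{2}, LT = x_1^{3}x_2.

S(f_1,f_2): lcm = x_1^{3}x_2. S = x_1^{2}x_2^{4} + x_1^{2}x_2^{2} + x_1x_2^{2} + x_1x_2 + x_1 + x_2^{2}.
  reduce S modulo (f_1, f_2):
  remainder x_1x_2^{7} + x_1x_2^{3} + x_1x_2^{2} + x_1x_2 + x_1 + x_2^{5} + x_2^{3} + x_2^{2} ≠ 0; add g_3 = x_1x_2^{7} + x_1x_2^{3} + x_1x_2^{2} + x_1x_2 + x_1 + x_2^{5} + x_2^{3} + x_2^{2} to the basis.

S(f_1,g_3): lcm = x_1^{2}x_2^{7}. S = x_1^{2}x_2^{3} + x_1^{2}x_2^{2} + x_1^{2}x_2 + x_1^{2} + x_1x_2^{10} + x_1x_2^{8} + x_1x_2^{5} + x_1x_2^{3} + x_1x_2^{2} + x_2^{8}.
  reduce S modulo (f_1, f_2, g_3):
  remainder x_1x_2^{5} + x_1x_2^{3} + x_1x_2^{2} + x_2^{5} + x_2^{2} + x_2 ≠ 0; add g_4 = x_1x_2^{5} + x_1x_2^{3} + x_1x_2^{2} + x_2^{5} + x_2^{2} + x_2 to the basis.

S(f_2,g_3): lcm = x_1^{3}x_2^{7}. S = x_1^{3}x_2^{3} + x_1^{3}x_2^{2} + x_1^{3}x_2 + x_1^{3} + x_1^{2}x_2^{5} + x_1^{2}x_2^{3} + x_1^{2}x_2^{2} + x_1x_2^{7} + x_1x_2^{6} + x_2^{8}.
  reduce S modulo (f_1, f_2, g_3, g_4):
  remainder x_1x_2^{3} + x_1x_2 + x_2^{8} + x_2 ≠ 0; add g_5 = x_1x_2^{3} + x_1x_2 + x_2^{8} + x_2 to the basis.

S(g_3,g_4): lcm = x_1x_2^{7}. S = x_1x_2^{5} + x_1x_2^{4} + x_1x_2^{3} + x_1x_2^{2} + x_1x_2 + x_1 + x_2^{7} + x_2^{5} + x_2^{4} + x_2^{2}.
  reduce S modulo (f_1, f_2, g_3, g_4, g_5):
  remainder x_1x_2^{2} + x_1x_2 + x_1 + x_2^{9} + x_2^{7} + x_2^{4} + x_2^{2} + x_2 ≠ 0; add g_6 = x_1x_2^{2} + x_1x_2 + x_1 + x_2^{9} + x_2^{7} + x_2^{4} + x_2^{2} + x_2 to the basis.

S(g_3,g_5): lcm = x_1x_2^{7}. S = x_1x_2^{5} + x_1x_2^{3} + x_1x_2^{2} + x_1x_2 + x_1 + x_2^{12} + x_2^{3} + x_2^{2}.
  reduce S modulo (f_1, f_2, g_3, g_4, g_5, g_6):
  remainder x_1x_2 + x_1 + x_2^{12} + x_2^{5} + x_2^{3} + x_2 ≠ 0; add g_7 = x_1x_2 + x_1 + x_2^{12} + x_2^{5} + x_2^{3} + x_2 to the basis.

S(g_4,g_5): lcm = x_1x_2^{5}. S = x_1x_2^{2} + x_2^{10} + x_2^{5} + x_2^{3} + x_2^{2} + x_2.
  reduce S modulo (f_1, f_2, g_3, g_4, g_5, g_6, g_7):
  remainder x_2^{12} + x_2^{10} + x_2^{9} + x_2^{7} + x_2^{4} + x_2 ≠ 0; add g_8 = x_2^{12} + x_2^{10} + x_2^{9} + x_2^{7} + x_2^{4} + x_2 to the basis.

S(g_3,g_6): lcm = x_1x_2^{7}. S = x_1x_2^{6} + x_1x_2^{5} + x_1x_2^{3} + x_1x_2^{2} + x_1x_2 + x_1 + x_2^{14} + x_2^{12} + x_2^{9} + x_2^{7} + x_2^{6} + x_2^{5} + x_2^{3} + x_2^{2}.
  reduce S modulo (f_1, f_2, g_3, g_4, g_5, g_6, g_7, g_8):
  remainder x_1 + x_2^{11} + x_2^{10} + x_2^{9} + x_2^{8} + x_2^{7} + x_2^{6} + x_2^{5} + x_2^{2} + x_2 ≠ 0; add g_9 = x_1 + x_2^{11} + x_2^{10} + x_2^{9} + x_2^{8} + x_2^{7} + x_2^{6} + x_2^{5} + x_2^{2} + x_2 to the basis.

The other S-polynomials (S(f_1,g_4), S(f_2,g_4), S(f_1,g_5), S(f_2,g_5), S(f_1,g_6), S(f_2,g_6), S(g_4,g_6), S(g_5,g_6), S(f_1,g_7), S(f_2,g_7), S(g_3,g_7), S(g_4,g_7), S(g_5,g_7), S(g_6,g_7), S(f_1,g_8), S(f_2,g_8), S(g_3,g_8), S(g_4,g_8), S(g_5,g_8), S(g_6,g_8), S(g_7,g_8), S(f_1,g_9), S(f_2,g_9), S(g_3,g_9), S(g_4,g_9), S(g_5,g_9), S(g_6,g_9), S(g_7,g_9), S(g_8,g_9)) all reduce to 0 modulo the current basis, so we have a Gröbner basis.
Inter-reduce: drop elements whose leading term is divisible by another's, tail-reduce, and make monic.
Reduced Gröbner basis: {x_1 + x_2^{11} + x_2^{10} + x_2^{9} + x_2^{8} + x_2^{7} + x_2^{6} + x_2^{5} + x_2^{2} + x_2, x_2^{12} + x_2^{10} + x_2^{9} + x_2^{7} + x_2^{4} + x_2}.

Buchberger on the second generating set:
h_1 = x_1^{3}x_2 + x_1^{2} + x_1x_2^{3} + x_1 + x_2^{2} + x_2 + 1, LT = x_1^{3}x_2.
h_2 = x_1^{3}x_2 + x_1^{2} + x_1x_2^{3} + x_1 + x_2^{2} + x_2, LT = x_1^{3}x_2.

S(h_1,h_2): lcm = x_1^{3}x_2. S = 1.
  reduce S modulo (h_1, h_2):
  remainder 1 ≠ 0; add k_3 = 1 to the basis.

The other S-polynomials (S(h_1,k_3), S(h_2,k_3)) all reduce to 0 modulo the current basis, so we have a Gröbner basis.
Inter-reduce: drop elements whose leading term is divisible by another's, tail-reduce, and make monic.
Reduced Gröbner basis: {1}.

These differ, so the ideals are not equal.
The same test decides containment: I ⊆ J iff every generator of I reduces to 0 modulo a Gröbner basis of J.

No, the ideals differ.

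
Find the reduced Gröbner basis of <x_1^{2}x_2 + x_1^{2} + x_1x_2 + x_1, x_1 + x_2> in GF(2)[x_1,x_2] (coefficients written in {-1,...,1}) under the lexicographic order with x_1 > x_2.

f_1 = x_1^{2}x_2 + x_1^{2} + x_1x_2 + x_1, LT = x_1^{2}x_2.
f_2 = x_1 + x_2, LT = x_1.

S(f_1,f_2): lcm = x_1^{2}x_2. S = x_1^{2} + x_1x_2^{2} + x_1x_2 + x_1.
  leading term x_1^{2}: subtract (x_1)·f_2 from x_1^{2} + x_1x_2^{2} + x_1x_2 + x_1 → x_1x_2^{2} + x_1
  leading term x_1x_2^{2}: subtract (x_2^{2})·f_2 from x_1x_2^{2} + x_1 → x_1 + x_2^{3}
  leading term x_1: subtract (1)·f_2 from x_1 + x_2^{3} → x_2^{3} + x_2
  leading term x_2^{3}: no divisor's leading term divides it; move x_2^{3} to the remainder.
  leading term x_2: no divisor's leading term divides it; move x_2 to the remainder.
  remainder x_2^{3} + x_2 ≠ 0; add g_3 = x_2^{3} + x_2 to the basis.

The other S-polynomials (S(f_1,g_3), S(f_2,g_3)) all reduce to 0 modulo the current basis, so we have a Gröbner basis.
Inter-reduce: drop elements whose leading term is divisible by another's, tail-reduce, and make monic.

G = {x_1 + x_2, x_2^{3} + x_2}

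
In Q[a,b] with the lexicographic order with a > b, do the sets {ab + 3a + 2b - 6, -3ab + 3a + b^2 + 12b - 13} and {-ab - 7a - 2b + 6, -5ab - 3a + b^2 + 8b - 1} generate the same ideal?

Two ideals are equal iff their reduced Gröbner bases coincide (the reduced basis is unique for a fixed ordering).
Buchberger on the first generating set:
f_1 = ab + 3a + 2b - 6, LT = ab.
f_2 = -3ab + 3a + b^2 + 12b - 13, LT = ab.

S(f_1,f_2): lcm = ab. S = 4a + 1/3b^2 + 6b - 31/3.
  leading term a: no divisor's leading term divides it; move 4a to the remainder.
  leading term b^2: no divisor's leading term divides it; move 1/3b^2 to the remainder.
  leading term b: no divisor's leading term divides it; move 6b to the remainder.
  leading term 1: no divisor's leading term divides it; move -31/3 to the remainder.
  remainder 4a + 1/3b^2 + 6b - 31/3 ≠ 0; add g_3 = 4a + 1/3b^2 + 6b - 31/3 to the basis.

S(f_1,g_3): lcm = ab. S = 3a - 1/12b^3 - 3/2b^2 + 55/12b - 6.
  leading term a: subtract (3/4)·g_3 from 3a - 1/12b^3 - 3/2b^2 + 55/12b - 6 → -1/12b^3 - 7/4b^2 + 1/12b + 7/4
  leading term b^3: no divisor's leading term divides it; move -1/12b^3 to the remainder.
  leading term b^2: no divisor's leading term divides it; move -7/4b^2 to the remainder.
  leading term b: no divisor's leading term divides it; move 1/12b to the remainder.
  leading term 1: no divisor's leading term divides it; move 7/4 to the remainder.
  remainder -1/12b^3 - 7/4b^2 + 1/12b + 7/4 ≠ 0; add g_4 = -1/12b^3 - 7/4b^2 + 1/12b + 7/4 to the basis.

The other S-polynomials (S(f_2,g_3), S(f_1,g_4), S(f_2,g_4), S(g_3,g_4)) all reduce to 0 modulo the current basis, so we have a Gröbner basis.
Inter-reduce: drop elements whose leading term is divisible by another's, tail-reduce, and make monic.
Reduced Gröbner basis: {a + 1/12b^2 + 3/2b - 31/12, b^3 + 21b^2 - b - 21}.

Buchberger on the second generating set:
h_1 = -ab - 7a - 2b + 6, LT = ab.
h_2 = -5ab - 3a + b^2 + 8b - 1, LT = ab.

S(h_1,h_2): lcm = ab. S = 32/5a + 1/5b^2 + 18/5b - 31/5.
  leading term a: no divisor's leading term divides it; move 32/5a to the remainder.
  leading term b^2: no divisor's leading term divides it; move 1/5b^2 to the remainder.
  leading term b: no divisor's leading term divides it; move 18/5b to the remainder.
  leading term 1: no divisor's leading term divides it; move -31/5 to the remainder.
  remainder 32/5a + 1/5b^2 + 18/5b - 31/5 ≠ 0; add k_3 = 32/5a + 1/5b^2 + 18/5b - 31/5 to the basis.

S(h_1,k_3): lcm = ab. S = 7a - 1/32b^3 - 9/16b^2 + 95/32b - 6.
  leading term a: subtract (35/32)·k_3 from 7a - 1/32b^3 - 9/16b^2 + 95/32b - 6 → -1/32b^3 - 25/32b^2 - 31/32b + 25/32
  leading term b^3: no divisor's leading term divides it; move -1/32b^3 to the remainder.
  leading term b^2: no divisor's leading term divides it; move -25/32b^2 to the remainder.
  leading term b: no divisor's leading term divides it; move -31/32b to the remainder.
  leading term 1: no divisor's leading term divides it; move 25/32 to the remainder.
  remainder -1/32b^3 - 25/32b^2 - 31/32b + 25/32 ≠ 0; add k_4 = -1/32b^3 - 25/32b^2 - 31/32b + 25/32 to the basis.

The other S-polynomials (S(h_2,k_3), S(h_1,k_4), S(h_2,k_4), S(k_3,k_4)) all reduce to 0 modulo the current basis, so we have a Gröbner basis.
Inter-reduce: drop elements whose leading term is divisible by another's, tail-reduce, and make monic.
Reduced Gröbner basis: {a + 1/32b^2 + 9/16b - 31/32, b^3 + 25b^2 + 31b - 25}.

Since the reduced bases disagree, the two ideals are not the same.

No, the ideals differ.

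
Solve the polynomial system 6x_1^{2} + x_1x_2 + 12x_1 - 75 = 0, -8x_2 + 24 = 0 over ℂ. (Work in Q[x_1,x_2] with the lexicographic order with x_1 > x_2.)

{(-5, 3), (5/2, 3)}

Compute a lex Gröbner basis by Buchberger's algorithm.
f_1 = 6x_1^{2} + x_1x_2 + 12x_1 - 75, LT = x_1^{2}.
f_2 = -8x_2 + 24, LT = x_2.

The S-polynomials (S(f_1,f_2)) all reduce to 0 modulo the current basis, so we have a Gröbner basis.
Inter-reduce: drop elements whose leading term is divisible by another's, tail-reduce, and make monic.
Reduced Gröbner basis: {x_1^{2} + \tfrac{5}{2}x_1 - \tfrac{25}{2}, x_2 - 3}.

From the last basis element, x_2 - 3 = 0, so x_2 takes values in {3}. Each choice, substituted upward through the basis, yields the corresponding point(s) of the solution set.
  x_2 = 3: the earlier basis element becomes x_1^{2} + \tfrac{5}{2}x_1 - \tfrac{25}{2} = 0, giving x_1 = -5, 5/2 — points (-5, 3), (5/2, 3).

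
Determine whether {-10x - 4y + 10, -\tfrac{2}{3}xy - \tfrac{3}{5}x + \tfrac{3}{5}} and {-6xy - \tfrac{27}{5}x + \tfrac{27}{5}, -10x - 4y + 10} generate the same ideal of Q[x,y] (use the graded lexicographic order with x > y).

Yes, the ideals are equal.

Since reduced Gröbner bases are canonical representatives of ideals under a given ordering, it suffices to compute and compare them.
Buchberger on the first generating set:
f_1 = -10x - 4y + 10, LT = x.
f_2 = -\tfrac{2}{3}xy - \tfrac{3}{5}x + \tfrac{3}{5}, LT = xy.

S(f_1,f_2): lcm = xy. S = \tfrac{2}{5}y^{2} - \tfrac{9}{10}x - y + \tfrac{9}{10}.
  reduce S modulo (f_1, f_2):
  remainder \tfrac{2}{5}y^{2} - \tfrac{16}{25}y ≠ 0; add g_3 = \tfrac{2}{5}y^{2} - \tfrac{16}{25}y to the basis.

The other S-polynomials (S(f_1,g_3), S(f_2,g_3)) all reduce to 0 modulo the current basis, so we have a Gröbner basis.
Inter-reduce: drop elements whose leading term is divisible by another's, tail-reduce, and make monic.
Reduced Gröbner basis: {y^{2} - \tfrac{8}{5}y, x + \tfrac{2}{5}y - 1}.

Buchberger on the second generating set:
h_1 = -6xy - \tfrac{27}{5}x + \tfrac{27}{5}, LT = xy.
h_2 = -10x - 4y + 10, LT = x.

S(h_1,h_2): lcm = xy. S = -\tfrac{2}{5}y^{2} + \tfrac{9}{10}x + y - \tfrac{9}{10}.
  reduce S modulo (h_1, h_2):
  remainder -\tfrac{2}{5}y^{2} + \tfrac{16}{25}y ≠ 0; add k_3 = -\tfrac{2}{5}y^{2} + \tfrac{16}{25}y to the basis.

The other S-polynomials (S(h_1,k_3), S(h_2,k_3)) all reduce to 0 modulo the current basis, so we have a Gröbner basis.
Inter-reduce: drop elements whose leading term is divisible by another's, tail-reduce, and make monic.
Reduced Gröbner basis: {y^{2} - \tfrac{8}{5}y, x + \tfrac{2}{5}y - 1}.

The two bases agree; hence the ideals are identical.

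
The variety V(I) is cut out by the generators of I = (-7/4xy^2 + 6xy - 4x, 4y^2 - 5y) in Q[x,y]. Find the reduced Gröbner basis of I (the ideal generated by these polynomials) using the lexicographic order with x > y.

This is the nonlinear analogue of row-reducing a linear system.

f_1 = -7/4xy^2 + 6xy - 4x, LT = xy^2.
f_2 = 4y^2 - 5y, LT = y^2.

S(f_1,f_2): lcm = xy^2. S = -61/28xy + 16/7x.
  leading term xy: no divisor's leading term divides it; move -61/28xy to the remainder.
  leading term x: no divisor's leading term divides it; move 16/7x to the remainder.
  remainder -61/28xy + 16/7x ≠ 0; add g_3 = -61/28xy + 16/7x to the basis.

S(f_1,g_3): lcm = xy^2. S = -1016/427xy + 16/7x.
  leading term xy: subtract (4064/3721)·g_3 from -1016/427xy + 16/7x → -784/3721x
  leading term x: no divisor's leading term divides it; move -784/3721x to the remainder.
  remainder -784/3721x ≠ 0; add g_4 = -784/3721x to the basis.

The other S-polynomials (S(f_2,g_3), S(f_1,g_4), S(f_2,g_4), S(g_3,g_4)) all reduce to 0 modulo the current basis, so we have a Gröbner basis.
Inter-reduce: drop elements whose leading term is divisible by another's, tail-reduce, and make monic.

G = {x, y^2 - 5/4y}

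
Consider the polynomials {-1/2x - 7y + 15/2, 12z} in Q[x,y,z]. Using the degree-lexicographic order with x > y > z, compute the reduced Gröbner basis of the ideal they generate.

f_1 = -1/2x - 7y + 15/2, LT = x.
f_2 = 12z, LT = z.

The S-polynomials (S(f_1,f_2)) all reduce to 0 modulo the current basis, so we have a Gröbner basis.

G = {x + 14y - 15, z}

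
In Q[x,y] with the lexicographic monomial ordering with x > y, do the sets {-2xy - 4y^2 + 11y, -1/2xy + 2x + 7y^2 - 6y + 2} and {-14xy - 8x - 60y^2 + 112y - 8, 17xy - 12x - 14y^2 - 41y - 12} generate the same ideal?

Equality of ideals is decidable: compute both reduced Gröbner bases (unique for the ordering) and check whether they agree.
Buchberger on the first generating set:
f_1 = -2xy - 4y^2 + 11y, LT = xy.
f_2 = -1/2xy + 2x + 7y^2 - 6y + 2, LT = xy.

S(f_1,f_2): lcm = xy. S = 4x + 16y^2 - 35/2y + 4.
  reduce S modulo (f_1, f_2):
  remainder 4x + 16y^2 - 35/2y + 4 ≠ 0; add g_3 = 4x + 16y^2 - 35/2y + 4 to the basis.

S(f_1,g_3): lcm = xy. S = -4y^3 + 51/8y^2 - 13/2y.
  reduce S modulo (f_1, f_2, g_3):
  remainder -4y^3 + 51/8y^2 - 13/2y ≠ 0; add g_4 = -4y^3 + 51/8y^2 - 13/2y to the basis.

The other S-polynomials (S(f_2,g_3), S(f_1,g_4), S(f_2,g_4), S(g_3,g_4)) all reduce to 0 modulo the current basis, so we have a Gröbner basis.
Inter-reduce: drop elements whose leading term is divisible by another's, tail-reduce, and make monic.
Reduced Gröbner basis: {x + 4y^2 - 35/8y + 1, y^3 - 51/32y^2 + 13/8y}.

Buchberger on the second generating set:
h_1 = -14xy - 8x - 60y^2 + 112y - 8, LT = xy.
h_2 = 17xy - 12x - 14y^2 - 41y - 12, LT = xy.

S(h_1,h_2): lcm = xy. S = 152/119x + 608/119y^2 - 95/17y + 152/119.
  reduce S modulo (h_1, h_2):
  remainder 152/119x + 608/119y^2 - 95/17y + 152/119 ≠ 0; add k_3 = 152/119x + 608/119y^2 - 95/17y + 152/119 to the basis.

S(h_1,k_3): lcm = xy. S = 4/7x - 4y^3 + 485/56y^2 - 9y + 4/7.
  reduce S modulo (h_1, h_2, k_3):
  remainder -4y^3 + 51/8y^2 - 13/2y ≠ 0; add k_4 = -4y^3 + 51/8y^2 - 13/2y to the basis.

The other S-polynomials (S(h_2,k_3), S(h_1,k_4), S(h_2,k_4), S(k_3,k_4)) all reduce to 0 modulo the current basis, so we have a Gröbner basis.
Inter-reduce: drop elements whose leading term is divisible by another's, tail-reduce, and make monic.
Reduced Gröbner basis: {x + 4y^2 - 35/8y + 1, y^3 - 51/32y^2 + 13/8y}.

These coincide, so the ideals are equal.

Yes, the ideals are equal.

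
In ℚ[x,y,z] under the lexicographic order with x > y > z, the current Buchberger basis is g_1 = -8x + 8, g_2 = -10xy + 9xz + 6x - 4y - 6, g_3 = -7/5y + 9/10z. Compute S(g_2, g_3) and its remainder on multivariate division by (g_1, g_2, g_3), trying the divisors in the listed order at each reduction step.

S(g_2, g_3) = -9/35xz - ⅗x + ⅖y + ⅗; remainder on division = 0.

lcm(LM(g_2), LM(g_3)) = xy.
S = (lcm/LT(g_2))·g_2 − (lcm/LT(g_3))·g_3 = -9/35xz - ⅗x + ⅖y + ⅗.
Reduce S modulo (g_1, g_2, g_3) in that order:
  leading term xz: subtract (9/280z)·g_1 from -9/35xz - ⅗x + ⅖y + ⅗ → -⅗x + ⅖y - 9/35z + ⅗
  leading term x: subtract (3/40)·g_1 from -⅗x + ⅖y - 9/35z + ⅗ → ⅖y - 9/35z
  leading term y: subtract (-2/7)·g_3 from ⅖y - 9/35z → 0
The remainder is 0, so this S-polynomial contributes no new basis element.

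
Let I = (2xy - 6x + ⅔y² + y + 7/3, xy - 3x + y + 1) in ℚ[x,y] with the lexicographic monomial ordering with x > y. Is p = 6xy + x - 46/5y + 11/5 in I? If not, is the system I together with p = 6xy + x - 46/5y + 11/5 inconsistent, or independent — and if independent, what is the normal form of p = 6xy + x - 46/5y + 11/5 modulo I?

First compute the reduced Gröbner basis of I by Buchberger's algorithm.
f_1 = 2xy - 6x + ⅔y² + y + 7/3, LT = xy.
f_2 = xy - 3x + y + 1, LT = xy.

S(f_1,f_2): lcm = xy. S = ⅓y² - ½y + ⅙.
  reduce S modulo (f_1, f_2):
  remainder ⅓y² - ½y + ⅙ ≠ 0; add h_3 = ⅓y² - ½y + ⅙ to the basis.

S(f_1,h_3): lcm = xy². S = -3/2xy - ½x + ⅓y³ + ½y² + 7/6y.
  reduce S modulo (f_1, f_2, h_3):
  remainder -5x + 4y + 1 ≠ 0; add h_4 = -5x + 4y + 1 to the basis.

The other S-polynomials (S(f_2,h_3), S(f_1,h_4), S(f_2,h_4), S(h_3,h_4)) all reduce to 0 modulo the current basis, so we have a Gröbner basis.
Inter-reduce: drop elements whose leading term is divisible by another's, tail-reduce, and make monic.
Reduced Gröbner basis: {x - ⅘y - ⅕, y² - 3/2y + ½}.
Label its elements g_1 = x - ⅘y - ⅕, g_2 = y² - 3/2y + ½.

Reduce p = 6xy + x - 46/5y + 11/5 modulo G:
  leading term xy: subtract (6y)·g_1 from 6xy + x - 46/5y + 11/5 → x + 24/5y² - 8y + 11/5
  leading term x: subtract (1)·g_1 from x + 24/5y² - 8y + 11/5 → 24/5y² - 36/5y + 12/5
  leading term y²: subtract (24/5)·g_2 from 24/5y² - 36/5y + 12/5 → 0
  normal form = 0.
Since the normal form is 0, p ∈ I.

The remainder on division by a Gröbner basis is unique — it is the normal form.

6xy + x - 46/5y + 11/5 lies in I (it reduces to 0).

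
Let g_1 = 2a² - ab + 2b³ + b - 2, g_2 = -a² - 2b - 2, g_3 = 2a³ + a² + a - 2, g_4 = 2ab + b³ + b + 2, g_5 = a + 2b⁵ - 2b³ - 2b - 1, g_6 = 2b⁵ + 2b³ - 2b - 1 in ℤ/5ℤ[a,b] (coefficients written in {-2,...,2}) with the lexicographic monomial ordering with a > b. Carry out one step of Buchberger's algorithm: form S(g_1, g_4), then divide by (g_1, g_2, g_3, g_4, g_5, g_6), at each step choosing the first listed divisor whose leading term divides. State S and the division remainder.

lcm(LM(g_1), LM(g_4)) = a²b.
S = (lcm/LT(g_1))·g_1 − (lcm/LT(g_4))·g_4 = 2ab³ + 2ab² + 2ab - a + b⁴ - 2b² - b.
Reduce S modulo (g_1, g_2, g_3, g_4, g_5, g_6) in that order:
  leading term ab³: subtract (b²)·g_4 from 2ab³ + 2ab² + 2ab - a + b⁴ - 2b² - b → 2ab² + 2ab - a - b⁵ + b⁴ - b³ + b² - b
  leading term ab²: subtract (b)·g_4 from 2ab² + 2ab - a - b⁵ + b⁴ - b³ + b² - b → 2ab - a - b⁵ - b³ + 2b
  leading term ab: subtract (1)·g_4 from 2ab - a - b⁵ - b³ + 2b → -a - b⁵ - 2b³ + b - 2
  leading term a: subtract (-1)·g_5 from -a - b⁵ - 2b³ + b - 2 → b⁵ + b³ - b + 2
  leading term b⁵: subtract (-2)·g_6 from b⁵ + b³ - b + 2 → 0
The remainder is 0, so this S-polynomial contributes no new basis element.

S(g_1, g_4) = 2ab³ + 2ab² + 2ab - a + b⁴ - 2b² - b; remainder on division = 0.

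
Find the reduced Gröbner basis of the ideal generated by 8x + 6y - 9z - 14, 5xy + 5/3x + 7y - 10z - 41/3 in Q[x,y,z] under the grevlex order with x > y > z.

G = {y^2 - 3/2yz - 58/15y + 13/6z + 43/15, x + 3/4y - 9/8z - 7/4}

f_1 = 8x + 6y - 9z - 14, LT = x.
f_2 = 5xy + 5/3x + 7y - 10z - 41/3, LT = xy.

S(f_1,f_2): lcm = xy. S = 3/4y^2 - 9/8yz - 1/3x - 63/20y + 2z + 41/15.
  leading term y^2: no divisor's leading term divides it; move 3/4y^2 to the remainder.
  leading term yz: no divisor's leading term divides it; move -9/8yz to the remainder.
  leading term x: subtract (-1/24)·f_1 from -1/3x - 63/20y + 2z + 41/15 → -29/10y + 13/8z + 43/20
  leading term y: no divisor's leading term divides it; move -29/10y to the remainder.
  leading term z: no divisor's leading term divides it; move 13/8z to the remainder.
  leading term 1: no divisor's leading term divides it; move 43/20 to the remainder.
  remainder 3/4y^2 - 9/8yz - 29/10y + 13/8z + 43/20 ≠ 0; add g_3 = 3/4y^2 - 9/8yz - 29/10y + 13/8z + 43/20 to the basis.

The other S-polynomials (S(f_1,g_3), S(f_2,g_3)) all reduce to 0 modulo the current basis, so we have a Gröbner basis.
Inter-reduce: drop elements whose leading term is divisible by another's, tail-reduce, and make monic.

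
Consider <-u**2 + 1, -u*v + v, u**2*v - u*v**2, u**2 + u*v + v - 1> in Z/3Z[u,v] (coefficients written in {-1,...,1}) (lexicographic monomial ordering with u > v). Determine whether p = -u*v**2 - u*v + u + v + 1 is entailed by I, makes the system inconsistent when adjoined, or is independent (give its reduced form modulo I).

-u*v**2 - u*v + u + v + 1 is independent of I; its normal form modulo I is u + 1.

First compute the reduced Gröbner basis of I by Buchberger's algorithm.
f_1 = -u**2 + 1, LT = u**2.
f_2 = -u*v + v, LT = u*v.
f_3 = u**2*v - u*v**2, LT = u**2*v.
f_4 = u**2 + u*v + v - 1, LT = u**2.

S(f_1,f_3): lcm = u**2*v. S = u*v**2 - v.
  reduce S modulo (f_1, f_2, f_3, f_4):
  remainder v**2 - v ≠ 0; add h_5 = v**2 - v to the basis.

S(f_1,f_4): lcm = u**2. S = -u*v - v.
  reduce S modulo (f_1, f_2, f_3, f_4, h_5):
  remainder v ≠ 0; add h_6 = v to the basis.

The other S-polynomials (S(f_1,f_2), S(f_2,f_3), S(f_2,f_4), S(f_3,f_4), S(f_1,h_5), S(f_2,h_5), S(f_3,h_5), S(f_4,h_5), S(f_1,h_6), S(f_2,h_6), S(f_3,h_6), S(f_4,h_6), S(h_5,h_6)) all reduce to 0 modulo the current basis, so we have a Gröbner basis.
Inter-reduce: drop elements whose leading term is divisible by another's, tail-reduce, and make monic.
Reduced Gröbner basis: {u**2 - 1, v}.
Label its elements g_1 = u**2 - 1, g_2 = v.

Reduce p = -u*v**2 - u*v + u + v + 1 modulo G:
  leading term u*v**2: subtract (-u*v)·g_2 from -u*v**2 - u*v + u + v + 1 → -u*v + u + v + 1
  leading term u*v: subtract (-u)·g_2 from -u*v + u + v + 1 → u + v + 1
  leading term u: no divisor's leading term divides it; move u to the remainder.
  leading term v: subtract (1)·g_2 from v + 1 → 1
  leading term 1: no divisor's leading term divides it; move 1 to the remainder.
  normal form = u + 1.
The normal form is nonzero, so p ∉ I. Since p minus its normal form lies in I, I + (p) = I + (r) where r = u + 1; decide whether this ideal is the whole ring.
Run Buchberger on G together with r (pairs among the g_i already reduce to 0 since G is a Gröbner basis):
g_1 = u**2 - 1, LT = u**2.
g_2 = v, LT = v.
r = u + 1, LT = u.

The S-polynomials (S(g_1,g_2), S(g_1,r), S(g_2,r)) all reduce to 0 modulo the current basis, so we have a Gröbner basis.
Inter-reduce: drop elements whose leading term is divisible by another's, tail-reduce, and make monic.
Reduced Gröbner basis: {u + 1, v}.
The reduced Gröbner basis of I + (p) is {u + 1, v} ≠ {1}, a proper ideal, so the enlarged system stays consistent: p is independent of I, with normal form u + 1.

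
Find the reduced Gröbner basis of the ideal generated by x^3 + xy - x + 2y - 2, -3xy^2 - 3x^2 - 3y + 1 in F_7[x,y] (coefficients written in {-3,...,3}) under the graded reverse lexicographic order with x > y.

f_1 = x^3 + xy - x + 2y - 2, LT = x^3.
f_2 = -3xy^2 - 3x^2 - 3y + 1, LT = xy^2.

S(f_1,f_2): lcm = x^3y^2. S = -x^4 + xy^3 - x^2y - xy^2 + 2y^3 - 2x^2 - 2y^2.
  reduce S modulo (f_1, f_2):
  remainder -x^2y + 2y^3 - 2x^2 + 2xy - 3y^2 - 2x - y + 2 ≠ 0; add g_3 = -x^2y + 2y^3 - 2x^2 + 2xy - 3y^2 - 2x - y + 2 to the basis.

S(f_2,g_3): lcm = x^2y^2. S = 2y^4 + x^3 - 2x^2y + 2xy^2 - 3y^3 - xy - y^2 + 2x + 2y.
  reduce S modulo (f_1, f_2, g_3):
  remainder 2y^4 + 2x^2 + xy - 2y^2 + 1 ≠ 0; add g_4 = 2y^4 + 2x^2 + xy - 2y^2 + 1 to the basis.

The other S-polynomials (S(f_1,g_3), S(f_1,g_4), S(f_2,g_4), S(g_3,g_4)) all reduce to 0 modulo the current basis, so we have a Gröbner basis.

G = {y^4 + x^2 - 3xy - y^2 - 3, x^3 + xy - x + 2y - 2, x^2y - 2y^3 + 2x^2 - 2xy + 3y^2 + 2x + y - 2, xy^2 + x^2 + y + 2}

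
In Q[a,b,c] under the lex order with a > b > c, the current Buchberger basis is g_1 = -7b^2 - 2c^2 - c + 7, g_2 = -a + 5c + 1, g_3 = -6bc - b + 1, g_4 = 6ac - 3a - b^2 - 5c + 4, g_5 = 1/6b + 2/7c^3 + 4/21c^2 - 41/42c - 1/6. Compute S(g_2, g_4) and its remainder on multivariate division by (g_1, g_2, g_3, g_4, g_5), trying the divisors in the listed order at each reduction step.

lcm(LM(g_2), LM(g_4)) = ac.
S = (lcm/LT(g_2))·g_2 − (lcm/LT(g_4))·g_4 = 1/2a + 1/6b^2 - 5c^2 - 1/6c - 2/3.
Reduce S modulo (g_1, g_2, g_3, g_4, g_5) in that order:
  leading term a: subtract (-1/2)·g_2 from 1/2a + 1/6b^2 - 5c^2 - 1/6c - 2/3 → 1/6b^2 - 5c^2 + 7/3c - 1/6
  leading term b^2: subtract (-1/42)·g_1 from 1/6b^2 - 5c^2 + 7/3c - 1/6 → -106/21c^2 + 97/42c
  leading term c^2: no divisor's leading term divides it; move -106/21c^2 to the remainder.
  leading term c: no divisor's leading term divides it; move 97/42c to the remainder.
The remainder -106/21c^2 + 97/42c is nonzero, so it would be added as the next basis element.
An S-polynomial is built so that the two leading terms cancel; whether anything survives reduction is exactly the Gröbner-basis criterion.

S(g_2, g_4) = 1/2a + 1/6b^2 - 5c^2 - 1/6c - 2/3; remainder on division = -106/21c^2 + 97/42c.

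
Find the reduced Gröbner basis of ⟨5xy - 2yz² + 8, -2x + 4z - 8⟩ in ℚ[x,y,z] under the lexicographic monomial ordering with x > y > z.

G = {x - 2z + 4, yz² - 5yz + 10y - 4}

f_1 = 5xy - 2yz² + 8, LT = xy.
f_2 = -2x + 4z - 8, LT = x.

S(f_1,f_2): lcm = xy. S = -⅖yz² + 2yz - 4y + 8/5.
  leading term yz²: no divisor's leading term divides it; move -⅖yz² to the remainder.
  leading term yz: no divisor's leading term divides it; move 2yz to the remainder.
  leading term y: no divisor's leading term divides it; move -4y to the remainder.
  leading term 1: no divisor's leading term divides it; move 8/5 to the remainder.
  remainder -⅖yz² + 2yz - 4y + 8/5 ≠ 0; add g_3 = -⅖yz² + 2yz - 4y + 8/5 to the basis.

The other S-polynomials (S(f_1,g_3), S(f_2,g_3)) all reduce to 0 modulo the current basis, so we have a Gröbner basis.
Inter-reduce: drop elements whose leading term is divisible by another's, tail-reduce, and make monic.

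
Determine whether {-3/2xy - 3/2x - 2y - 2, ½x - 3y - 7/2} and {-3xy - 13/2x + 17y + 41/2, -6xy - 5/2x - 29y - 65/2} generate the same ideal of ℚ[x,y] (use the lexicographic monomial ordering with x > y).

Equality of ideals is decidable: compute both reduced Gröbner bases (unique for the ordering) and check whether they agree.
Buchberger on the first generating set:
f_1 = -3/2xy - 3/2x - 2y - 2, LT = xy.
f_2 = ½x - 3y - 7/2, LT = x.

S(f_1,f_2): lcm = xy. S = x + 6y² + 25/3y + 4/3.
  reduce S modulo (f_1, f_2):
  remainder 6y² + 43/3y + 25/3 ≠ 0; add g_3 = 6y² + 43/3y + 25/3 to the basis.

The other S-polynomials (S(f_1,g_3), S(f_2,g_3)) all reduce to 0 modulo the current basis, so we have a Gröbner basis.
Inter-reduce: drop elements whose leading term is divisible by another's, tail-reduce, and make monic.
Reduced Gröbner basis: {x - 6y - 7, y² + 43/18y + 25/18}.

Buchberger on the second generating set:
h_1 = -3xy - 13/2x + 17y + 41/2, LT = xy.
h_2 = -6xy - 5/2x - 29y - 65/2, LT = xy.

S(h_1,h_2): lcm = xy. S = 7/4x - 21/2y - 49/4.
  reduce S modulo (h_1, h_2):
  remainder 7/4x - 21/2y - 49/4 ≠ 0; add k_3 = 7/4x - 21/2y - 49/4 to the basis.

S(h_1,k_3): lcm = xy. S = 13/6x + 6y² + 4/3y - 41/6.
  reduce S modulo (h_1, h_2, k_3):
  remainder 6y² + 43/3y + 25/3 ≠ 0; add k_4 = 6y² + 43/3y + 25/3 to the basis.

The other S-polynomials (S(h_2,k_3), S(h_1,k_4), S(h_2,k_4), S(k_3,k_4)) all reduce to 0 modulo the current basis, so we have a Gröbner basis.
Inter-reduce: drop elements whose leading term is divisible by another's, tail-reduce, and make monic.
Reduced Gröbner basis: {x - 6y - 7, y² + 43/18y + 25/18}.

These coincide, so the ideals are equal.

Yes, the ideals are equal.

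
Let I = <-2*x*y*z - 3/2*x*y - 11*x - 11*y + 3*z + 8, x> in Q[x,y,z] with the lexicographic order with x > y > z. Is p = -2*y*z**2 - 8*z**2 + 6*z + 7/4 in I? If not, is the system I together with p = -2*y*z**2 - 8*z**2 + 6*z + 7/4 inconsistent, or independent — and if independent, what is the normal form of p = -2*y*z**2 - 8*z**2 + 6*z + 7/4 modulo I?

-2*y*z**2 - 8*z**2 + 6*z + 7/4 is independent of I; its normal form modulo I is -6/11*z**3 - 104/11*z**2 + 6*z + 7/4.

First compute the reduced Gröbner basis of I by Buchberger's algorithm.
f_1 = -2*x*y*z - 3/2*x*y - 11*x - 11*y + 3*z + 8, LT = x*y*z.
f_2 = x, LT = x.

S(f_1,f_2): lcm = x*y*z. S = 3/4*x*y + 11/2*x + 11/2*y - 3/2*z - 4.
  leading term x*y: subtract (3/4*y)·f_2 from 3/4*x*y + 11/2*x + 11/2*y - 3/2*z - 4 → 11/2*x + 11/2*y - 3/2*z - 4
  leading term x: subtract (11/2)·f_2 from 11/2*x + 11/2*y - 3/2*z - 4 → 11/2*y - 3/2*z - 4
  leading term y: no divisor's leading term divides it; move 11/2*y to the remainder.
  leading term z: no divisor's leading term divides it; move -3/2*z to the remainder.
  leading term 1: no divisor's leading term divides it; move -4 to the remainder.
  remainder 11/2*y - 3/2*z - 4 ≠ 0; add h_3 = 11/2*y - 3/2*z - 4 to the basis.

The other S-polynomials (S(f_1,h_3), S(f_2,h_3)) all reduce to 0 modulo the current basis, so we have a Gröbner basis.
Inter-reduce: drop elements whose leading term is divisible by another's, tail-reduce, and make monic.
Reduced Gröbner basis: {x, y - 3/11*z - 8/11}.
Label its elements g_1 = x, g_2 = y - 3/11*z - 8/11.

Reduce p = -2*y*z**2 - 8*z**2 + 6*z + 7/4 modulo G:
  leading term y*z**2: subtract (-2*z**2)·g_2 from -2*y*z**2 - 8*z**2 + 6*z + 7/4 → -6/11*z**3 - 104/11*z**2 + 6*z + 7/4
  leading term z**3: no divisor's leading term divides it; move -6/11*z**3 to the remainder.
  leading term z**2: no divisor's leading term divides it; move -104/11*z**2 to the remainder.
  leading term z: no divisor's leading term divides it; move 6*z to the remainder.
  leading term 1: no divisor's leading term divides it; move 7/4 to the remainder.
  normal form = -6/11*z**3 - 104/11*z**2 + 6*z + 7/4.
The normal form is nonzero, so p ∉ I. Since p minus its normal form lies in I, I + (p) = I + (r) where r = -6/11*z**3 - 104/11*z**2 + 6*z + 7/4; decide whether this ideal is the whole ring.
Run Buchberger on G together with r (pairs among the g_i already reduce to 0 since G is a Gröbner basis):
g_1 = x, LT = x.
g_2 = y - 3/11*z - 8/11, LT = y.
r = -6/11*z**3 - 104/11*z**2 + 6*z + 7/4, LT = z**3.

The S-polynomials (S(g_1,g_2), S(g_1,r), S(g_2,r)) all reduce to 0 modulo the current basis, so we have a Gröbner basis.
Inter-reduce: drop elements whose leading term is divisible by another's, tail-reduce, and make monic.
Reduced Gröbner basis: {x, y - 3/11*z - 8/11, z**3 + 52/3*z**2 - 11*z - 77/24}.
The reduced Gröbner basis of I + (p) is {x, y - 3/11*z - 8/11, z**3 + 52/3*z**2 - 11*z - 77/24} ≠ {1}, a proper ideal, so the enlarged system stays consistent: p is independent of I, with normal form -6/11*z**3 - 104/11*z**2 + 6*z + 7/4.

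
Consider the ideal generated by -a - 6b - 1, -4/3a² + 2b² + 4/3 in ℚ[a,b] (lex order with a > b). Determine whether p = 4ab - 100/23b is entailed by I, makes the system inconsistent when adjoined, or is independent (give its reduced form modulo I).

4ab - 100/23b lies in I (it reduces to 0).

First compute the reduced Gröbner basis of I by Buchberger's algorithm.
f_1 = -a - 6b - 1, LT = a.
f_2 = -4/3a² + 2b² + 4/3, LT = a².

S(f_1,f_2): lcm = a². S = 6ab + a + 3/2b² + 1.
  reduce S modulo (f_1, f_2):
  remainder -69/2b² - 12b ≠ 0; add h_3 = -69/2b² - 12b to the basis.

The other S-polynomials (S(f_1,h_3), S(f_2,h_3)) all reduce to 0 modulo the current basis, so we have a Gröbner basis.
Inter-reduce: drop elements whose leading term is divisible by another's, tail-reduce, and make monic.
Reduced Gröbner basis: {a + 6b + 1, b² + 8/23b}.
Label its elements g_1 = a + 6b + 1, g_2 = b² + 8/23b.

Reduce p = 4ab - 100/23b modulo G:
  leading term ab: subtract (4b)·g_1 from 4ab - 100/23b → -24b² - 192/23b
  leading term b²: subtract (-24)·g_2 from -24b² - 192/23b → 0
  normal form = 0.
Since the normal form is 0, p ∈ I.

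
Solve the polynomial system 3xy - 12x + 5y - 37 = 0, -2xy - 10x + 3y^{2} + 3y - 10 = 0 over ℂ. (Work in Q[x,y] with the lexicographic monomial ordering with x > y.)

{(4, 5), (-70/27 + sqrt(254)*I/54, -14/9 - sqrt(254)*I/9), (-70/27 - sqrt(254)*I/54, -14/9 + sqrt(254)*I/9)}

Compute a lex Gröbner basis by Buchberger's algorithm.
f_1 = 3xy - 12x + 5y - 37, LT = xy.
f_2 = -2xy - 10x + 3y^{2} + 3y - 10, LT = xy.

S(f_1,f_2): lcm = xy. S = -9x + \tfrac{3}{2}y^{2} + \tfrac{19}{6}y - \tfrac{52}{3}.
  leading term x: no divisor's leading term divides it; move -9x to the remainder.
  leading term y^{2}: no divisor's leading term divides it; move \tfrac{3}{2}y^{2} to the remainder.
  leading term y: no divisor's leading term divides it; move \tfrac{19}{6}y to the remainder.
  leading term 1: no divisor's leading term divides it; move -\tfrac{52}{3} to the remainder.
  remainder -9x + \tfrac{3}{2}y^{2} + \tfrac{19}{6}y - \tfrac{52}{3} ≠ 0; add h_3 = -9x + \tfrac{3}{2}y^{2} + \tfrac{19}{6}y - \tfrac{52}{3} to the basis.

S(f_1,h_3): lcm = xy. S = -4x + \tfrac{1}{6}y^{3} + \tfrac{19}{54}y^{2} - \tfrac{7}{27}y - \tfrac{37}{3}.
  leading term x: subtract (\tfrac{4}{9})·h_3 from -4x + \tfrac{1}{6}y^{3} + \tfrac{19}{54}y^{2} - \tfrac{7}{27}y - \tfrac{37}{3} → \tfrac{1}{6}y^{3} - \tfrac{17}{54}y^{2} - \tfrac{5}{3}y - \tfrac{125}{27}
  leading term y^{3}: no divisor's leading term divides it; move \tfrac{1}{6}y^{3} to the remainder.
  leading term y^{2}: no divisor's leading term divides it; move -\tfrac{17}{54}y^{2} to the remainder.
  leading term y: no divisor's leading term divides it; move -\tfrac{5}{3}y to the remainder.
  leading term 1: no divisor's leading term divides it; move -\tfrac{125}{27} to the remainder.
  remainder \tfrac{1}{6}y^{3} - \tfrac{17}{54}y^{2} - \tfrac{5}{3}y - \tfrac{125}{27} ≠ 0; add h_4 = \tfrac{1}{6}y^{3} - \tfrac{17}{54}y^{2} - \tfrac{5}{3}y - \tfrac{125}{27} to the basis.

The other S-polynomials (S(f_2,h_3), S(f_1,h_4), S(f_2,h_4), S(h_3,h_4)) all reduce to 0 modulo the current basis, so we have a Gröbner basis.
Inter-reduce: drop elements whose leading term is divisible by another's, tail-reduce, and make monic.
Reduced Gröbner basis: {x - \tfrac{1}{6}y^{2} - \tfrac{19}{54}y + \tfrac{52}{27}, y^{3} - \tfrac{17}{9}y^{2} - 10y - \tfrac{250}{9}}.

A lex Gröbner basis eliminates variables successively. Here y^{3} - \tfrac{17}{9}y^{2} - 10y - \tfrac{250}{9} depends only on y, with roots {5, -14/9 - sqrt(254)*I/9, -14/9 + sqrt(254)*I/9}; lifting each root through the earlier basis elements recovers the full solutions.
  y = 5: the earlier basis element becomes x - 4 = 0, giving x = 4 — point (4, 5).
  y = -14/9 - sqrt(254)*I/9: the earlier basis element becomes x + 70/27 - sqrt(254)*I/54 = 0, giving x = -70/27 + sqrt(254)*I/54 — point (-70/27 + sqrt(254)*I/54, -14/9 - sqrt(254)*I/9).
  y = -14/9 + sqrt(254)*I/9: the earlier basis element becomes x + 70/27 + sqrt(254)*I/54 = 0, giving x = -70/27 - sqrt(254)*I/54 — point (-70/27 - sqrt(254)*I/54, -14/9 + sqrt(254)*I/9).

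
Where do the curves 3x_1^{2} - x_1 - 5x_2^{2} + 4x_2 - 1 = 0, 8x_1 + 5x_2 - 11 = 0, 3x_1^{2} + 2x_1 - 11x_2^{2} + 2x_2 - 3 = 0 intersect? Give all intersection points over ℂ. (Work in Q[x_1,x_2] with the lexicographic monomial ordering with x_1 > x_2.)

{(2, -1)}

Compute a lex Gröbner basis by Buchberger's algorithm.
f_1 = 3x_1^{2} - x_1 - 5x_2^{2} + 4x_2 - 1, LT = x_1^{2}.
f_2 = 8x_1 + 5x_2 - 11, LT = x_1.
f_3 = 3x_1^{2} + 2x_1 - 11x_2^{2} + 2x_2 - 3, LT = x_1^{2}.

S(f_1,f_2): lcm = x_1^{2}. S = -\tfrac{5}{8}x_1x_2 + \tfrac{25}{24}x_1 - \tfrac{5}{3}x_2^{2} + \tfrac{4}{3}x_2 - \tfrac{1}{3}.
  leading term x_1x_2: subtract (-\tfrac{5}{64}x_2)·f_2 from -\tfrac{5}{8}x_1x_2 + \tfrac{25}{24}x_1 - \tfrac{5}{3}x_2^{2} + \tfrac{4}{3}x_2 - \tfrac{1}{3} → \tfrac{25}{24}x_1 - \tfrac{245}{192}x_2^{2} + \tfrac{91}{192}x_2 - \tfrac{1}{3}
  leading term x_1: subtract (\tfrac{25}{192})·f_2 from \tfrac{25}{24}x_1 - \tfrac{245}{192}x_2^{2} + \tfrac{91}{192}x_2 - \tfrac{1}{3} → -\tfrac{245}{192}x_2^{2} - \tfrac{17}{96}x_2 + \tfrac{211}{192}
  leading term x_2^{2}: no divisor's leading term divides it; move -\tfrac{245}{192}x_2^{2} to the remainder.
  leading term x_2: no divisor's leading term divides it; move -\tfrac{17}{96}x_2 to the remainder.
  leading term 1: no divisor's leading term divides it; move \tfrac{211}{192} to the remainder.
  remainder -\tfrac{245}{192}x_2^{2} - \tfrac{17}{96}x_2 + \tfrac{211}{192} ≠ 0; add h_4 = -\tfrac{245}{192}x_2^{2} - \tfrac{17}{96}x_2 + \tfrac{211}{192} to the basis.

S(f_1,f_3): lcm = x_1^{2}. S = -x_1 + 2x_2^{2} + \tfrac{2}{3}x_2 + \tfrac{2}{3}.
  leading term x_1: subtract (-\tfrac{1}{8})·f_2 from -x_1 + 2x_2^{2} + \tfrac{2}{3}x_2 + \tfrac{2}{3} → 2x_2^{2} + \tfrac{31}{24}x_2 - \tfrac{17}{24}
  leading term x_2^{2}: subtract (-\tfrac{384}{245})·h_4 from 2x_2^{2} + \tfrac{31}{24}x_2 - \tfrac{17}{24} → \tfrac{5963}{5880}x_2 + \tfrac{5963}{5880}
  leading term x_2: no divisor's leading term divides it; move \tfrac{5963}{5880}x_2 to the remainder.
  leading term 1: no divisor's leading term divides it; move \tfrac{5963}{5880} to the remainder.
  remainder \tfrac{5963}{5880}x_2 + \tfrac{5963}{5880} ≠ 0; add h_5 = \tfrac{5963}{5880}x_2 + \tfrac{5963}{5880} to the basis.

The other S-polynomials (S(f_2,f_3), S(f_1,h_4), S(f_2,h_4), S(f_3,h_4), S(f_1,h_5), S(f_2,h_5), S(f_3,h_5), S(h_4,h_5)) all reduce to 0 modulo the current basis, so we have a Gröbner basis.
Inter-reduce: drop elements whose leading term is divisible by another's, tail-reduce, and make monic.
Reduced Gröbner basis: {x_1 - 2, x_2 + 1}.

Since the basis is lex-ordered, x_2 + 1 is univariate in x_2. Its roots are {-1}. Back-substituting each root into the other basis elements fixes the other coordinates.
  x_2 = -1: the earlier basis element becomes x_1 - 2 = 0, giving x_1 = 2 — point (2, -1).
Each listed point satisfies every original equation (direct substitution).
This is the nonlinear analogue of row-reducing a linear system.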